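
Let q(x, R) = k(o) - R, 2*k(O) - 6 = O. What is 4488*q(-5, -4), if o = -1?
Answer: 29172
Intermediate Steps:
k(O) = 3 + O/2
q(x, R) = 5/2 - R (q(x, R) = (3 + (½)*(-1)) - R = (3 - ½) - R = 5/2 - R)
4488*q(-5, -4) = 4488*(5/2 - 1*(-4)) = 4488*(5/2 + 4) = 4488*(13/2) = 29172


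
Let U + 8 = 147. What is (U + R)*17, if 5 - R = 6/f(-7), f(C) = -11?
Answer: 27030/11 ≈ 2457.3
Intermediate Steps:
U = 139 (U = -8 + 147 = 139)
R = 61/11 (R = 5 - 6/(-11) = 5 - 6*(-1)/11 = 5 - 1*(-6/11) = 5 + 6/11 = 61/11 ≈ 5.5455)
(U + R)*17 = (139 + 61/11)*17 = (1590/11)*17 = 27030/11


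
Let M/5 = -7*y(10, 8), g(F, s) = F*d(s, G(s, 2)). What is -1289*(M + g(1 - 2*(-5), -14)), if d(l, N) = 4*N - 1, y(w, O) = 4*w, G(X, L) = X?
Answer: 2612803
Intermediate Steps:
d(l, N) = -1 + 4*N
g(F, s) = F*(-1 + 4*s)
M = -1400 (M = 5*(-28*10) = 5*(-7*40) = 5*(-280) = -1400)
-1289*(M + g(1 - 2*(-5), -14)) = -1289*(-1400 + (1 - 2*(-5))*(-1 + 4*(-14))) = -1289*(-1400 + (1 + 10)*(-1 - 56)) = -1289*(-1400 + 11*(-57)) = -1289*(-1400 - 627) = -1289*(-2027) = 2612803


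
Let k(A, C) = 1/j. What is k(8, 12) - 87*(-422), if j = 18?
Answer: 660853/18 ≈ 36714.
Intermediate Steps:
k(A, C) = 1/18
k(8, 12) - 87*(-422) = 1/18 - 87*(-422) = 1/18 + 36714 = 660853/18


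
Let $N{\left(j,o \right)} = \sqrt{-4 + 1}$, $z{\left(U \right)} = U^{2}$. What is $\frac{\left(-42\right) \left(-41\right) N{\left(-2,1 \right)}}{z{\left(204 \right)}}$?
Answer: $\frac{287 i \sqrt{3}}{6936} \approx 0.071669 i$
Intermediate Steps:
$N{\left(j,o \right)} = i \sqrt{3}$ ($N{\left(j,o \right)} = \sqrt{-3} = i \sqrt{3}$)
$\frac{\left(-42\right) \left(-41\right) N{\left(-2,1 \right)}}{z{\left(204 \right)}} = \frac{\left(-42\right) \left(-41\right) i \sqrt{3}}{204^{2}} = \frac{1722 i \sqrt{3}}{41616} = 1722 i \sqrt{3} \cdot \frac{1}{41616} = \frac{287 i \sqrt{3}}{6936}$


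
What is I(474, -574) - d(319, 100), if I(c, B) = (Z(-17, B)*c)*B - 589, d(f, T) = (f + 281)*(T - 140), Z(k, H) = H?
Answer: 156195035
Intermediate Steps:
d(f, T) = (-140 + T)*(281 + f) (d(f, T) = (281 + f)*(-140 + T) = (-140 + T)*(281 + f))
I(c, B) = -589 + c*B² (I(c, B) = (B*c)*B - 589 = c*B² - 589 = -589 + c*B²)
I(474, -574) - d(319, 100) = (-589 + 474*(-574)²) - (-39340 - 140*319 + 281*100 + 100*319) = (-589 + 474*329476) - (-39340 - 44660 + 28100 + 31900) = (-589 + 156171624) - 1*(-24000) = 156171035 + 24000 = 156195035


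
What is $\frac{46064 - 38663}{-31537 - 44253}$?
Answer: $- \frac{7401}{75790} \approx -0.097651$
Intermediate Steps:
$\frac{46064 - 38663}{-31537 - 44253} = \frac{7401}{-75790} = 7401 \left(- \frac{1}{75790}\right) = - \frac{7401}{75790}$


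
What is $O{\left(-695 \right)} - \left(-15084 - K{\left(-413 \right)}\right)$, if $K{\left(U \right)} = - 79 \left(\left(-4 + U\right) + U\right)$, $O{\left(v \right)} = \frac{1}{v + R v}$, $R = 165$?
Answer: $\frac{9305051979}{115370} \approx 80654.0$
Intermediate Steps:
$O{\left(v \right)} = \frac{1}{166 v}$ ($O{\left(v \right)} = \frac{1}{v + 165 v} = \frac{1}{166 v}$)
$K{\left(U \right)} = 316 - 158 U$ ($K{\left(U \right)} = - 79 \left(-4 + 2 U\right) = 316 - 158 U$)
$O{\left(-695 \right)} - \left(-15084 - K{\left(-413 \right)}\right) = \frac{1}{166 \left(-695\right)} - \left(-15084 - \left(316 - -65254\right)\right) = \frac{1}{166} \left(- \frac{1}{695}\right) - \left(-15084 - \left(316 + 65254\right)\right) = - \frac{1}{115370} - \left(-15084 - 65570\right) = - \frac{1}{115370} - -80654 = - \frac{1}{115370} + 80654 = \frac{9305051979}{115370}$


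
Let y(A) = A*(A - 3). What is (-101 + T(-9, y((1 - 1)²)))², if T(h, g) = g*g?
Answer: 10201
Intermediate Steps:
y(A) = A*(-3 + A)
T(h, g) = g²
(-101 + T(-9, y((1 - 1)²)))² = (-101 + ((1 - 1)²*(-3 + (1 - 1)²))²)² = (-101 + (0²*(-3 + 0²))²)² = (-101 + (0*(-3 + 0))²)² = (-101 + (0*(-3))²)² = (-101 + 0²)² = (-101 + 0)² = (-101)² = 10201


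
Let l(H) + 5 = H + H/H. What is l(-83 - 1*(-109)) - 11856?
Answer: -11834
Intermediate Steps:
l(H) = -4 + H (l(H) = -5 + (H + H/H) = -5 + (H + 1) = -5 + (1 + H) = -4 + H)
l(-83 - 1*(-109)) - 11856 = (-4 + (-83 - 1*(-109))) - 11856 = (-4 + (-83 + 109)) - 11856 = (-4 + 26) - 11856 = 22 - 11856 = -11834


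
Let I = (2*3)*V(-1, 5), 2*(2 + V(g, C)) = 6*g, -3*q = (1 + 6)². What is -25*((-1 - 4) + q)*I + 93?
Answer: -15907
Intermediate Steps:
q = -49/3 (q = -(1 + 6)²/3 = -⅓*7² = -⅓*49 = -49/3 ≈ -16.333)
V(g, C) = -2 + 3*g (V(g, C) = -2 + (6*g)/2 = -2 + 3*g)
I = -30 (I = (2*3)*(-2 + 3*(-1)) = 6*(-2 - 3) = 6*(-5) = -30)
-25*((-1 - 4) + q)*I + 93 = -25*((-1 - 4) - 49/3)*(-30) + 93 = -25*(-5 - 49/3)*(-30) + 93 = -(-1600)*(-30)/3 + 93 = -25*640 + 93 = -16000 + 93 = -15907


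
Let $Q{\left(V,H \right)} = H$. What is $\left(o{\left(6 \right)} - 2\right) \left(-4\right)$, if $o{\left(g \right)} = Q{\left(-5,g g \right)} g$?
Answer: $-856$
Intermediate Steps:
$o{\left(g \right)} = g^{3}$ ($o{\left(g \right)} = g g g = g^{2} g = g^{3}$)
$\left(o{\left(6 \right)} - 2\right) \left(-4\right) = \left(6^{3} - 2\right) \left(-4\right) = \left(216 - 2\right) \left(-4\right) = 214 \left(-4\right) = -856$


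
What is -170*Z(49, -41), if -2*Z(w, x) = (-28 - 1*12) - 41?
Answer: -6885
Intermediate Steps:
Z(w, x) = 81/2 (Z(w, x) = -((-28 - 1*12) - 41)/2 = -((-28 - 12) - 41)/2 = -(-40 - 41)/2 = -½*(-81) = 81/2)
-170*Z(49, -41) = -170*81/2 = -6885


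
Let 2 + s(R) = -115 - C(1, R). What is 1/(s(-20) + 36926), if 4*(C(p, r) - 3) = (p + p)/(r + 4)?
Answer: 32/1177793 ≈ 2.7169e-5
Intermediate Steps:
C(p, r) = 3 + p/(2*(4 + r)) (C(p, r) = 3 + ((p + p)/(r + 4))/4 = 3 + ((2*p)/(4 + r))/4 = 3 + (2*p/(4 + r))/4 = 3 + p/(2*(4 + r)))
s(R) = -117 - (25 + 6*R)/(2*(4 + R)) (s(R) = -2 + (-115 - (24 + 1 + 6*R)/(2*(4 + R))) = -2 + (-115 - (25 + 6*R)/(2*(4 + R))) = -117 - (25 + 6*R)/(2*(4 + R)))
1/(s(-20) + 36926) = 1/((-961 - 240*(-20))/(2*(4 - 20)) + 36926) = 1/((½)*(-961 + 4800)/(-16) + 36926) = 1/((½)*(-1/16)*3839 + 36926) = 1/(-3839/32 + 36926) = 1/(1177793/32) = 32/1177793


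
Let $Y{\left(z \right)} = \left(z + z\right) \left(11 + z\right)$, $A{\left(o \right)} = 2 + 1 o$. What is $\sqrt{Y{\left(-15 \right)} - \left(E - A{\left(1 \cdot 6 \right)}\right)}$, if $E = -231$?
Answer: $\sqrt{359} \approx 18.947$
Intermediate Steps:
$A{\left(o \right)} = 2 + o$
$Y{\left(z \right)} = 2 z \left(11 + z\right)$
$\sqrt{Y{\left(-15 \right)} - \left(E - A{\left(1 \cdot 6 \right)}\right)} = \sqrt{2 \left(-15\right) \left(11 - 15\right) + \left(\left(2 + 1 \cdot 6\right) - -231\right)} = \sqrt{2 \left(-15\right) \left(-4\right) + \left(\left(2 + 6\right) + 231\right)} = \sqrt{120 + \left(8 + 231\right)} = \sqrt{120 + 239} = \sqrt{359}$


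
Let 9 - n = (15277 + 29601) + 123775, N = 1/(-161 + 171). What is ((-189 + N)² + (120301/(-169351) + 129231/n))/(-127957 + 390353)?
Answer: 1819770314688279/13382210077545400 ≈ 0.13598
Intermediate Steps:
N = ⅒ (N = 1/10 = ⅒ ≈ 0.10000)
n = -168644 (n = 9 - ((15277 + 29601) + 123775) = 9 - (44878 + 123775) = 9 - 1*168653 = 9 - 168653 = -168644)
((-189 + N)² + (120301/(-169351) + 129231/n))/(-127957 + 390353) = ((-189 + ⅒)² + (120301/(-169351) + 129231/(-168644)))/(-127957 + 390353) = ((-1889/10)² + (120301*(-1/169351) + 129231*(-1/168644)))/262396 = (3568321/100 + (-120301/169351 - 129231/168644))*(1/262396) = (3568321/100 - 6024777275/4080004292)*(1/262396) = (1819770314688279/51000053650)*(1/262396) = 1819770314688279/13382210077545400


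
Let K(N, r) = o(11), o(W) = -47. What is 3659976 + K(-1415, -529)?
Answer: 3659929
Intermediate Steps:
K(N, r) = -47
3659976 + K(-1415, -529) = 3659976 - 47 = 3659929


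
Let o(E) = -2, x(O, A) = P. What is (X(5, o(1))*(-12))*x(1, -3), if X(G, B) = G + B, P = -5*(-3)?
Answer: -540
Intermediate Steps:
P = 15
x(O, A) = 15
X(G, B) = B + G
(X(5, o(1))*(-12))*x(1, -3) = ((-2 + 5)*(-12))*15 = (3*(-12))*15 = -36*15 = -540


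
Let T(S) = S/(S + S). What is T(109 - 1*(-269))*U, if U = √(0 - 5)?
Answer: I*√5/2 ≈ 1.118*I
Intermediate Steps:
T(S) = ½ (T(S) = S/((2*S)) = (1/(2*S))*S = ½)
U = I*√5 (U = √(-5) = I*√5 ≈ 2.2361*I)
T(109 - 1*(-269))*U = (I*√5)/2 = I*√5/2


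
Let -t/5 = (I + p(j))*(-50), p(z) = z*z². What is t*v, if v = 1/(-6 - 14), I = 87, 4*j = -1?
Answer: -139175/128 ≈ -1087.3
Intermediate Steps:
j = -¼ (j = (¼)*(-1) = -¼ ≈ -0.25000)
p(z) = z³
t = 695875/32 (t = -5*(87 + (-¼)³)*(-50) = -5*(87 - 1/64)*(-50) = -27835*(-50)/64 = -5*(-139175/32) = 695875/32 ≈ 21746.)
v = -1/20 (v = 1/(-20) = -1/20 ≈ -0.050000)
t*v = (695875/32)*(-1/20) = -139175/128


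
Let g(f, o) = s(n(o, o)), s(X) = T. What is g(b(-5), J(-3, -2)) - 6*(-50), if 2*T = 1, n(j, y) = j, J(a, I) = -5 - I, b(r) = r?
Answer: 601/2 ≈ 300.50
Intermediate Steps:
T = 1/2 (T = (1/2)*1 = 1/2 ≈ 0.50000)
s(X) = 1/2
g(f, o) = 1/2
g(b(-5), J(-3, -2)) - 6*(-50) = 1/2 - 6*(-50) = 1/2 + 300 = 601/2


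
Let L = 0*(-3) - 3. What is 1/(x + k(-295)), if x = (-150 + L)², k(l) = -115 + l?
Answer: 1/22999 ≈ 4.3480e-5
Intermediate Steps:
L = -3 (L = 0 - 3 = -3)
x = 23409 (x = (-150 - 3)² = (-153)² = 23409)
1/(x + k(-295)) = 1/(23409 + (-115 - 295)) = 1/(23409 - 410) = 1/22999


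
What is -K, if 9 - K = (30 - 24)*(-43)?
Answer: -267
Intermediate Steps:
K = 267 (K = 9 - (30 - 24)*(-43) = 9 - 6*(-43) = 9 - 1*(-258) = 9 + 258 = 267)
-K = -1*267 = -267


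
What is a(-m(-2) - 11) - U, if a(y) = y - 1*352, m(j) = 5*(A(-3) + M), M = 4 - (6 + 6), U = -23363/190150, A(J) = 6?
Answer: -67099587/190150 ≈ -352.88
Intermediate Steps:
U = -23363/190150 (U = -23363*1/190150 = -23363/190150 ≈ -0.12287)
M = -8 (M = 4 - 1*12 = 4 - 12 = -8)
m(j) = -10 (m(j) = 5*(6 - 8) = 5*(-2) = -10)
a(y) = -352 + y (a(y) = y - 352 = -352 + y)
a(-m(-2) - 11) - U = (-352 + (-1*(-10) - 11)) - 1*(-23363/190150) = (-352 + (10 - 11)) + 23363/190150 = (-352 - 1) + 23363/190150 = -353 + 23363/190150 = -67099587/190150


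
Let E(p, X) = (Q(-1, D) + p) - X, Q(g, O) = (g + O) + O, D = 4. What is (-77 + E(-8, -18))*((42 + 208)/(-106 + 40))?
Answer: 2500/11 ≈ 227.27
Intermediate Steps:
Q(g, O) = g + 2*O (Q(g, O) = (O + g) + O = g + 2*O)
E(p, X) = 7 + p - X (E(p, X) = ((-1 + 2*4) + p) - X = ((-1 + 8) + p) - X = (7 + p) - X = 7 + p - X)
(-77 + E(-8, -18))*((42 + 208)/(-106 + 40)) = (-77 + (7 - 8 - 1*(-18)))*((42 + 208)/(-106 + 40)) = (-77 + (7 - 8 + 18))*(250/(-66)) = (-77 + 17)*(250*(-1/66)) = -60*(-125/33) = 2500/11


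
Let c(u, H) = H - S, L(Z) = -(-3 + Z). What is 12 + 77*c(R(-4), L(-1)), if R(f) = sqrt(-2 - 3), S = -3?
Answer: 551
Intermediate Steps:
L(Z) = 3 - Z
R(f) = I*sqrt(5) (R(f) = sqrt(-5) = I*sqrt(5))
c(u, H) = 3 + H (c(u, H) = H - 1*(-3) = H + 3 = 3 + H)
12 + 77*c(R(-4), L(-1)) = 12 + 77*(3 + (3 - 1*(-1))) = 12 + 77*(3 + (3 + 1)) = 12 + 77*(3 + 4) = 12 + 77*7 = 12 + 539 = 551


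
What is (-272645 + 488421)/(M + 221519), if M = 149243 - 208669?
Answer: 215776/162093 ≈ 1.3312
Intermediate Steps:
M = -59426
(-272645 + 488421)/(M + 221519) = (-272645 + 488421)/(-59426 + 221519) = 215776/162093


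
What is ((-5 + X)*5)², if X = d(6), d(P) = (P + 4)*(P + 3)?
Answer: 180625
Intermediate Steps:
d(P) = (3 + P)*(4 + P) (d(P) = (4 + P)*(3 + P) = (3 + P)*(4 + P))
X = 90 (X = 12 + 6² + 7*6 = 12 + 36 + 42 = 90)
((-5 + X)*5)² = ((-5 + 90)*5)² = (85*5)² = 425² = 180625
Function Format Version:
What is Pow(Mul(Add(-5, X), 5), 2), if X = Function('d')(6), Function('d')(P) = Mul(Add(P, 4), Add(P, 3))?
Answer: 180625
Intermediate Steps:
Function('d')(P) = Mul(Add(3, P), Add(4, P)) (Function('d')(P) = Mul(Add(4, P), Add(3, P)) = Mul(Add(3, P), Add(4, P)))
X = 90 (X = Add(12, Pow(6, 2), Mul(7, 6)) = Add(12, 36, 42) = 90)
Pow(Mul(Add(-5, X), 5), 2) = Pow(Mul(Add(-5, 90), 5), 2) = Pow(Mul(85, 5), 2) = Pow(425, 2) = 180625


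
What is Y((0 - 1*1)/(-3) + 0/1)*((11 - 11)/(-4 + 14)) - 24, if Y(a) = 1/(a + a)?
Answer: -24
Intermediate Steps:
Y(a) = 1/(2*a)
Y((0 - 1*1)/(-3) + 0/1)*((11 - 11)/(-4 + 14)) - 24 = (1/(2*((0 - 1*1)/(-3) + 0/1)))*((11 - 11)/(-4 + 14)) - 24 = (1/(2*((0 - 1)*(-⅓) + 0*1)))*(0/10) - 24 = (1/(2*(-1*(-⅓) + 0)))*(0*(⅒)) - 24 = (1/(2*(⅓ + 0)))*0 - 24 = (1/(2*(⅓)))*0 - 24 = ((½)*3)*0 - 24 = (3/2)*0 - 24 = 0 - 24 = -24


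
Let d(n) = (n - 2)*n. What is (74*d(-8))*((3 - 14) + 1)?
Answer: -59200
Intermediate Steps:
d(n) = n*(-2 + n) (d(n) = (-2 + n)*n = n*(-2 + n))
(74*d(-8))*((3 - 14) + 1) = (74*(-8*(-2 - 8)))*((3 - 14) + 1) = (74*(-8*(-10)))*(-11 + 1) = (74*80)*(-10) = 5920*(-10) = -59200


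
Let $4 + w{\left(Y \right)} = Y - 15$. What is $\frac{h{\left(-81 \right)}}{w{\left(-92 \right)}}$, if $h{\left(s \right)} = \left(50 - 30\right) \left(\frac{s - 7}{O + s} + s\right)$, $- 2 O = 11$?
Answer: $\frac{276740}{19203} \approx 14.411$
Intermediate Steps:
$O = - \frac{11}{2}$ ($O = \left(- \frac{1}{2}\right) 11 = - \frac{11}{2} \approx -5.5$)
$w{\left(Y \right)} = -19 + Y$ ($w{\left(Y \right)} = -4 + \left(Y - 15\right) = -4 + \left(-15 + Y\right) = -19 + Y$)
$h{\left(s \right)} = 20 s + \frac{20 \left(-7 + s\right)}{- \frac{11}{2} + s}$ ($h{\left(s \right)} = \left(50 - 30\right) \left(\frac{s - 7}{- \frac{11}{2} + s} + s\right) = 20 \left(\frac{-7 + s}{- \frac{11}{2} + s} + s\right) = 20 \left(s + \frac{-7 + s}{- \frac{11}{2} + s}\right) = 20 s + \frac{20 \left(-7 + s\right)}{- \frac{11}{2} + s}$)
$\frac{h{\left(-81 \right)}}{w{\left(-92 \right)}} = \frac{20 \frac{1}{-11 + 2 \left(-81\right)} \left(-14 - -729 + 2 \left(-81\right)^{2}\right)}{-19 - 92} = \frac{20 \frac{1}{-11 - 162} \left(-14 + 729 + 2 \cdot 6561\right)}{-111} = \frac{20 \left(-14 + 729 + 13122\right)}{-173} \left(- \frac{1}{111}\right) = 20 \left(- \frac{1}{173}\right) 13837 \left(- \frac{1}{111}\right) = \left(- \frac{276740}{173}\right) \left(- \frac{1}{111}\right) = \frac{276740}{19203}$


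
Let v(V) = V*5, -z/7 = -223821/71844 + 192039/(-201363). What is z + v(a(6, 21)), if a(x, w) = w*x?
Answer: 1058455394437/1607413708 ≈ 658.48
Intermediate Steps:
z = 45784758397/1607413708 (z = -7*(-223821/71844 + 192039/(-201363)) = -7*(-223821*1/71844 + 192039*(-1/201363)) = -7*(-74607/23948 - 64013/67121) = -7*(-6540679771/1607413708) = 45784758397/1607413708 ≈ 28.483)
v(V) = 5*V
z + v(a(6, 21)) = 45784758397/1607413708 + 5*(21*6) = 45784758397/1607413708 + 5*126 = 45784758397/1607413708 + 630 = 1058455394437/1607413708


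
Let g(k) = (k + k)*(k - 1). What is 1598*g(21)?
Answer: 1342320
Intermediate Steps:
g(k) = 2*k*(-1 + k) (g(k) = (2*k)*(-1 + k) = 2*k*(-1 + k))
1598*g(21) = 1598*(2*21*(-1 + 21)) = 1598*(2*21*20) = 1598*840 = 1342320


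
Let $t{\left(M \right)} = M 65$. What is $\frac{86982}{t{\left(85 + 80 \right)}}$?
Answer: $\frac{28994}{3575} \approx 8.1102$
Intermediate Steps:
$t{\left(M \right)} = 65 M$
$\frac{86982}{t{\left(85 + 80 \right)}} = \frac{86982}{65 \left(85 + 80\right)} = \frac{86982}{65 \cdot 165} = \frac{86982}{10725} = 86982 \cdot \frac{1}{10725} = \frac{28994}{3575}$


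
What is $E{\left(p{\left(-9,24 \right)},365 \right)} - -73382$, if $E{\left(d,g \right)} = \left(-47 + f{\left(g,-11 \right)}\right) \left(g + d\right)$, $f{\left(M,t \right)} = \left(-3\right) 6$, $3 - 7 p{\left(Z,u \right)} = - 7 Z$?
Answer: $\frac{351499}{7} \approx 50214.0$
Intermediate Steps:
$p{\left(Z,u \right)} = \frac{3}{7} + Z$ ($p{\left(Z,u \right)} = \frac{3}{7} - \frac{\left(-7\right) Z}{7} = \frac{3}{7} + Z$)
$f{\left(M,t \right)} = -18$
$E{\left(d,g \right)} = - 65 d - 65 g$ ($E{\left(d,g \right)} = \left(-47 - 18\right) \left(g + d\right) = - 65 \left(d + g\right) = - 65 d - 65 g$)
$E{\left(p{\left(-9,24 \right)},365 \right)} - -73382 = \left(- 65 \left(\frac{3}{7} - 9\right) - 23725\right) - -73382 = \left(\left(-65\right) \left(- \frac{60}{7}\right) - 23725\right) + 73382 = \left(\frac{3900}{7} - 23725\right) + 73382 = - \frac{162175}{7} + 73382 = \frac{351499}{7}$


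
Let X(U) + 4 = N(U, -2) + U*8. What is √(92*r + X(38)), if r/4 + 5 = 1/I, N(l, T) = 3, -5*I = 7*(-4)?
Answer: I*√72093/7 ≈ 38.357*I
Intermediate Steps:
I = 28/5 (I = -7*(-4)/5 = -⅕*(-28) = 28/5 ≈ 5.6000)
X(U) = -1 + 8*U (X(U) = -4 + (3 + U*8) = -4 + (3 + 8*U) = -1 + 8*U)
r = -135/7 (r = -20 + 4/(28/5) = -20 + 4*(5/28) = -20 + 5/7 = -135/7 ≈ -19.286)
√(92*r + X(38)) = √(92*(-135/7) + (-1 + 8*38)) = √(-12420/7 + (-1 + 304)) = √(-12420/7 + 303) = √(-10299/7) = I*√72093/7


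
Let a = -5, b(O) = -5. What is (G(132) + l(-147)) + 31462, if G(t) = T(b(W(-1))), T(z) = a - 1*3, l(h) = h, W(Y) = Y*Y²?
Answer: 31307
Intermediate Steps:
W(Y) = Y³
T(z) = -8 (T(z) = -5 - 1*3 = -5 - 3 = -8)
G(t) = -8
(G(132) + l(-147)) + 31462 = (-8 - 147) + 31462 = -155 + 31462 = 31307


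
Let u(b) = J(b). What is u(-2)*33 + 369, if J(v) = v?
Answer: 303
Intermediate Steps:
u(b) = b
u(-2)*33 + 369 = -2*33 + 369 = -66 + 369 = 303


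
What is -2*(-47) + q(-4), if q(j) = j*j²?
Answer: 30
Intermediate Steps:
q(j) = j³
-2*(-47) + q(-4) = -2*(-47) + (-4)³ = 94 - 64 = 30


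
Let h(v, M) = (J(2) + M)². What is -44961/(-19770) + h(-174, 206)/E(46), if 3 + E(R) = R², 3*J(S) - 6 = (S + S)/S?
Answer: 2867470619/125322030 ≈ 22.881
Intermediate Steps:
J(S) = 8/3 (J(S) = 2 + ((S + S)/S)/3 = 2 + ((2*S)/S)/3 = 2 + (⅓)*2 = 2 + ⅔ = 8/3)
h(v, M) = (8/3 + M)²
E(R) = -3 + R²
-44961/(-19770) + h(-174, 206)/E(46) = -44961/(-19770) + ((8 + 3*206)²/9)/(-3 + 46²) = -44961*(-1/19770) + ((8 + 618)²/9)/(-3 + 2116) = 14987/6590 + ((⅑)*626²)/2113 = 14987/6590 + ((⅑)*391876)*(1/2113) = 14987/6590 + (391876/9)*(1/2113) = 14987/6590 + 391876/19017 = 2867470619/125322030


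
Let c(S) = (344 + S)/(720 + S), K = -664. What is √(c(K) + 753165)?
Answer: √36904805/7 ≈ 867.85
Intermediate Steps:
c(S) = (344 + S)/(720 + S)
√(c(K) + 753165) = √((344 - 664)/(720 - 664) + 753165) = √(-320/56 + 753165) = √((1/56)*(-320) + 753165) = √(-40/7 + 753165) = √(5272115/7) = √36904805/7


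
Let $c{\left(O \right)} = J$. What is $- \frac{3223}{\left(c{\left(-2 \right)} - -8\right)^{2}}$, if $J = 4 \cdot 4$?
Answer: $- \frac{3223}{576} \approx -5.5955$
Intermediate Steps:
$J = 16$
$c{\left(O \right)} = 16$
$- \frac{3223}{\left(c{\left(-2 \right)} - -8\right)^{2}} = - \frac{3223}{\left(16 - -8\right)^{2}} = - \frac{3223}{\left(16 + 8\right)^{2}} = - \frac{3223}{24^{2}} = - \frac{3223}{576}$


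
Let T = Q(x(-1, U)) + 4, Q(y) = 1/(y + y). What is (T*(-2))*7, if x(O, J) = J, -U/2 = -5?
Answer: -567/10 ≈ -56.700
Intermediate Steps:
U = 10 (U = -2*(-5) = 10)
Q(y) = 1/(2*y)
T = 81/20 (T = (½)/10 + 4 = (½)*(⅒) + 4 = 1/20 + 4 = 81/20 ≈ 4.0500)
(T*(-2))*7 = ((81/20)*(-2))*7 = -81/10*7 = -567/10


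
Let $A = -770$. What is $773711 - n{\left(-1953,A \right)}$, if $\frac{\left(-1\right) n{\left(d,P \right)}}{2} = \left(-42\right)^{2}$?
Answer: $777239$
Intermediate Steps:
$n{\left(d,P \right)} = -3528$ ($n{\left(d,P \right)} = - 2 \left(-42\right)^{2} = \left(-2\right) 1764 = -3528$)
$773711 - n{\left(-1953,A \right)} = 773711 - -3528 = 773711 + 3528 = 777239$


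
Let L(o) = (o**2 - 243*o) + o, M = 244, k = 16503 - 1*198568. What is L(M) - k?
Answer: 182553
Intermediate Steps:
k = -182065 (k = 16503 - 198568 = -182065)
L(o) = o**2 - 242*o
L(M) - k = 244*(-242 + 244) - 1*(-182065) = 244*2 + 182065 = 488 + 182065 = 182553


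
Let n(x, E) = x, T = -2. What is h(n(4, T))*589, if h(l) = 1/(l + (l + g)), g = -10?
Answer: -589/2 ≈ -294.50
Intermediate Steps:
h(l) = 1/(-10 + 2*l) (h(l) = 1/(l + (l - 10)) = 1/(l + (-10 + l)) = 1/(-10 + 2*l))
h(n(4, T))*589 = (1/(2*(-5 + 4)))*589 = ((½)/(-1))*589 = ((½)*(-1))*589 = -½*589 = -589/2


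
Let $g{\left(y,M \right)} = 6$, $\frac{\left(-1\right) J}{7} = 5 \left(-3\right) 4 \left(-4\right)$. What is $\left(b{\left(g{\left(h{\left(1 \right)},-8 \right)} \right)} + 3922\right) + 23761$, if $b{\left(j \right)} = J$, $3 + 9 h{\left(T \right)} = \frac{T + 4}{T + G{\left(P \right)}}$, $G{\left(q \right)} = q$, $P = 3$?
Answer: $26003$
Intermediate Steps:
$h{\left(T \right)} = - \frac{1}{3} + \frac{4 + T}{9 \left(3 + T\right)}$ ($h{\left(T \right)} = - \frac{1}{3} + \frac{\left(T + 4\right) \frac{1}{T + 3}}{9} = - \frac{1}{3} + \frac{\left(4 + T\right) \frac{1}{3 + T}}{9} = - \frac{1}{3} + \frac{\frac{1}{3 + T} \left(4 + T\right)}{9} = - \frac{1}{3} + \frac{4 + T}{9 \left(3 + T\right)}$)
$J = -1680$ ($J = - 7 \cdot 5 \left(-3\right) 4 \left(-4\right) = - 7 \left(-15\right) 4 \left(-4\right) = - 7 \left(\left(-60\right) \left(-4\right)\right) = \left(-7\right) 240 = -1680$)
$b{\left(j \right)} = -1680$
$\left(b{\left(g{\left(h{\left(1 \right)},-8 \right)} \right)} + 3922\right) + 23761 = \left(-1680 + 3922\right) + 23761 = 2242 + 23761 = 26003$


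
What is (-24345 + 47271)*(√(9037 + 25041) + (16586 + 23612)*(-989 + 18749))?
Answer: 16367249220480 + 22926*√34078 ≈ 1.6367e+13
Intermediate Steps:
(-24345 + 47271)*(√(9037 + 25041) + (16586 + 23612)*(-989 + 18749)) = 22926*(√34078 + 40198*17760) = 22926*(√34078 + 713916480) = 22926*(713916480 + √34078) = 16367249220480 + 22926*√34078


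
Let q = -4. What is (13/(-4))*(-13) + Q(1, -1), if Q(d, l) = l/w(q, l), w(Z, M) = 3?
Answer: 503/12 ≈ 41.917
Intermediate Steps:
Q(d, l) = l/3
(13/(-4))*(-13) + Q(1, -1) = (13/(-4))*(-13) + (1/3)*(-1) = (13*(-1/4))*(-13) - 1/3 = -13/4*(-13) - 1/3 = 169/4 - 1/3 = 503/12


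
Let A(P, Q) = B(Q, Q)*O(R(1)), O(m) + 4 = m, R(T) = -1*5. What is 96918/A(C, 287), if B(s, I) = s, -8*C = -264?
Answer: -32306/861 ≈ -37.521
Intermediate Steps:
C = 33 (C = -1/8*(-264) = 33)
R(T) = -5
O(m) = -4 + m
A(P, Q) = -9*Q (A(P, Q) = Q*(-4 - 5) = Q*(-9) = -9*Q)
96918/A(C, 287) = 96918/((-9*287)) = 96918/(-2583) = 96918*(-1/2583) = -32306/861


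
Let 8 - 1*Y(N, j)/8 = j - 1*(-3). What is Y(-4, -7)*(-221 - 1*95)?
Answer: -30336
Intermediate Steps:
Y(N, j) = 40 - 8*j (Y(N, j) = 64 - 8*(j - 1*(-3)) = 64 - 8*(j + 3) = 64 - 8*(3 + j) = 64 + (-24 - 8*j) = 40 - 8*j)
Y(-4, -7)*(-221 - 1*95) = (40 - 8*(-7))*(-221 - 1*95) = (40 + 56)*(-221 - 95) = 96*(-316) = -30336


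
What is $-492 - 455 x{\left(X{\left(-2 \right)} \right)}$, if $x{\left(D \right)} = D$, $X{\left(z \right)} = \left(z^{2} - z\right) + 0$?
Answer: $-3222$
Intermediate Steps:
$X{\left(z \right)} = z^{2} - z$
$-492 - 455 x{\left(X{\left(-2 \right)} \right)} = -492 - 455 \left(- 2 \left(-1 - 2\right)\right) = -492 - 455 \left(\left(-2\right) \left(-3\right)\right) = -492 - 2730 = -3222$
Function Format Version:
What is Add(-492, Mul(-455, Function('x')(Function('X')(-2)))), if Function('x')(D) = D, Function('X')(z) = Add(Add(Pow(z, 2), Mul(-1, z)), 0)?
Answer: -3222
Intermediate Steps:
Function('X')(z) = Add(Pow(z, 2), Mul(-1, z))
Add(-492, Mul(-455, Function('x')(Function('X')(-2)))) = Add(-492, Mul(-455, Mul(-2, Add(-1, -2)))) = Add(-492, Mul(-455, Mul(-2, -3))) = Add(-492, Mul(-455, 6)) = Add(-492, -2730) = -3222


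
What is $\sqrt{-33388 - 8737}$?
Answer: $5 i \sqrt{1685} \approx 205.24 i$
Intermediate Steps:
$\sqrt{-33388 - 8737} = \sqrt{-42125} = 5 i \sqrt{1685}$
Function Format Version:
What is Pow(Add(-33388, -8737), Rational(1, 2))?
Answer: Mul(5, I, Pow(1685, Rational(1, 2))) ≈ Mul(205.24, I)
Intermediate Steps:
Pow(Add(-33388, -8737), Rational(1, 2)) = Pow(-42125, Rational(1, 2)) = Mul(5, I, Pow(1685, Rational(1, 2)))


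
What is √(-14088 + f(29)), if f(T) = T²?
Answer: I*√13247 ≈ 115.1*I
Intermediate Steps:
√(-14088 + f(29)) = √(-14088 + 29²) = √(-14088 + 841) = √(-13247) = I*√13247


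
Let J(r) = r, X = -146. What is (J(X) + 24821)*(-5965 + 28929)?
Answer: 566636700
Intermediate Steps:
(J(X) + 24821)*(-5965 + 28929) = (-146 + 24821)*(-5965 + 28929) = 24675*22964 = 566636700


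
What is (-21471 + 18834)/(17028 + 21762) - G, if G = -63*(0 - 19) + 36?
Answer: -5314523/4310 ≈ -1233.1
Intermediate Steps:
G = 1233 (G = -63*(-19) + 36 = 1197 + 36 = 1233)
(-21471 + 18834)/(17028 + 21762) - G = (-21471 + 18834)/(17028 + 21762) - 1*1233 = -2637/38790 - 1233 = -2637*1/38790 - 1233 = -293/4310 - 1233 = -5314523/4310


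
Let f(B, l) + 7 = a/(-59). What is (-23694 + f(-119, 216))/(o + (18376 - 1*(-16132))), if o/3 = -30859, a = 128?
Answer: 1398487/3426071 ≈ 0.40819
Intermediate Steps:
o = -92577 (o = 3*(-30859) = -92577)
f(B, l) = -541/59 (f(B, l) = -7 + 128/(-59) = -7 + 128*(-1/59) = -7 - 128/59 = -541/59)
(-23694 + f(-119, 216))/(o + (18376 - 1*(-16132))) = (-23694 - 541/59)/(-92577 + (18376 - 1*(-16132))) = -1398487/(59*(-92577 + (18376 + 16132))) = -1398487/(59*(-92577 + 34508)) = -1398487/59/(-58069) = -1398487/59*(-1/58069) = 1398487/3426071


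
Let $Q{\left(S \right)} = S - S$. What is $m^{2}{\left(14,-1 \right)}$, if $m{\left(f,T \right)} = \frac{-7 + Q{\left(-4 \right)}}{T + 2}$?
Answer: $49$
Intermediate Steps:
$Q{\left(S \right)} = 0$
$m{\left(f,T \right)} = - \frac{7}{2 + T}$ ($m{\left(f,T \right)} = \frac{-7 + 0}{T + 2} = - \frac{7}{2 + T}$)
$m^{2}{\left(14,-1 \right)} = \left(- \frac{7}{2 - 1}\right)^{2} = \left(- \frac{7}{1}\right)^{2} = \left(\left(-7\right) 1\right)^{2} = \left(-7\right)^{2} = 49$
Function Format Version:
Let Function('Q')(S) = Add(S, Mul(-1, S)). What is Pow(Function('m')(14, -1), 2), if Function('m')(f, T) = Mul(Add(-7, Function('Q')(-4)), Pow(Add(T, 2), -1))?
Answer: 49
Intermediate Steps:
Function('Q')(S) = 0
Function('m')(f, T) = Mul(-7, Pow(Add(2, T), -1)) (Function('m')(f, T) = Mul(Add(-7, 0), Pow(Add(T, 2), -1)) = Mul(-7, Pow(Add(2, T), -1)))
Pow(Function('m')(14, -1), 2) = Pow(Mul(-7, Pow(Add(2, -1), -1)), 2) = Pow(Mul(-7, Pow(1, -1)), 2) = Pow(Mul(-7, 1), 2) = Pow(-7, 2) = 49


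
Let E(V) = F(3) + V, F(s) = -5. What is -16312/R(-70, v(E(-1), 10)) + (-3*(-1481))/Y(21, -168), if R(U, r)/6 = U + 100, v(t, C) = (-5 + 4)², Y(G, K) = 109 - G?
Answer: -158929/3960 ≈ -40.134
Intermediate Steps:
E(V) = -5 + V
v(t, C) = 1 (v(t, C) = (-1)² = 1)
R(U, r) = 600 + 6*U (R(U, r) = 6*(U + 100) = 6*(100 + U) = 600 + 6*U)
-16312/R(-70, v(E(-1), 10)) + (-3*(-1481))/Y(21, -168) = -16312/(600 + 6*(-70)) + (-3*(-1481))/(109 - 1*21) = -16312/(600 - 420) + 4443/(109 - 21) = -16312/180 + 4443/88 = -16312*1/180 + 4443*(1/88) = -4078/45 + 4443/88 = -158929/3960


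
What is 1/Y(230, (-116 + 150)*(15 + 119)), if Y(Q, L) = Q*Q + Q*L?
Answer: 1/1100780 ≈ 9.0845e-7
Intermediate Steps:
Y(Q, L) = Q**2 + L*Q
1/Y(230, (-116 + 150)*(15 + 119)) = 1/(230*((-116 + 150)*(15 + 119) + 230)) = 1/(230*(34*134 + 230)) = 1/(230*(4556 + 230)) = 1/(230*4786) = 1/1100780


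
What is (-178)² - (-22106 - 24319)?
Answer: 78109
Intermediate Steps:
(-178)² - (-22106 - 24319) = 31684 - 1*(-46425) = 31684 + 46425 = 78109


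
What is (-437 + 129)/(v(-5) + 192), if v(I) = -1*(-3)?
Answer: -308/195 ≈ -1.5795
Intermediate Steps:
v(I) = 3
(-437 + 129)/(v(-5) + 192) = (-437 + 129)/(3 + 192) = -308/195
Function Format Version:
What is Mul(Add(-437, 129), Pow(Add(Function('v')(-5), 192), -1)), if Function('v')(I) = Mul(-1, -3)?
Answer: Rational(-308, 195) ≈ -1.5795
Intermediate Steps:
Function('v')(I) = 3
Mul(Add(-437, 129), Pow(Add(Function('v')(-5), 192), -1)) = Mul(Add(-437, 129), Pow(Add(3, 192), -1)) = Mul(-308, Pow(195, -1)) = Mul(-308, Rational(1, 195)) = Rational(-308, 195)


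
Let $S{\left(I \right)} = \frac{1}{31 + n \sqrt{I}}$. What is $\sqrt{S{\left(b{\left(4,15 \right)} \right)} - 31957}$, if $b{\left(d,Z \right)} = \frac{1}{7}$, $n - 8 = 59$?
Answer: $\frac{\sqrt{-6934662 - 2141119 \sqrt{7}}}{\sqrt{217 + 67 \sqrt{7}}} \approx 178.77 i$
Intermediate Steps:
$n = 67$ ($n = 8 + 59 = 67$)
$b{\left(d,Z \right)} = \frac{1}{7}$
$S{\left(I \right)} = \frac{1}{31 + 67 \sqrt{I}}$
$\sqrt{S{\left(b{\left(4,15 \right)} \right)} - 31957} = \sqrt{\frac{1}{31 + \frac{67}{\sqrt{7}}} - 31957} = \sqrt{\frac{1}{31 + 67 \frac{\sqrt{7}}{7}} - 31957} = \sqrt{\frac{1}{31 + \frac{67 \sqrt{7}}{7}} - 31957} = \sqrt{-31957 + \frac{1}{31 + \frac{67 \sqrt{7}}{7}}}$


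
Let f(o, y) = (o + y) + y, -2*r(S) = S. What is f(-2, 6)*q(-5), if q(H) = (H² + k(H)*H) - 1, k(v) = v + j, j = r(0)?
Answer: 490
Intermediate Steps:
r(S) = -S/2
f(o, y) = o + 2*y
j = 0 (j = -½*0 = 0)
k(v) = v (k(v) = v + 0 = v)
q(H) = -1 + 2*H² (q(H) = (H² + H*H) - 1 = (H² + H²) - 1 = 2*H² - 1 = -1 + 2*H²)
f(-2, 6)*q(-5) = (-2 + 2*6)*(-1 + 2*(-5)²) = (-2 + 12)*(-1 + 2*25) = 10*(-1 + 50) = 10*49 = 490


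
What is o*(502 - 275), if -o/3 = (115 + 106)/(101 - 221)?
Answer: 50167/40 ≈ 1254.2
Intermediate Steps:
o = 221/40 (o = -3*(115 + 106)/(101 - 221) = -663/(-120) = -663*(-1)/120 = -3*(-221/120) = 221/40 ≈ 5.5250)
o*(502 - 275) = 221*(502 - 275)/40 = (221/40)*227 = 50167/40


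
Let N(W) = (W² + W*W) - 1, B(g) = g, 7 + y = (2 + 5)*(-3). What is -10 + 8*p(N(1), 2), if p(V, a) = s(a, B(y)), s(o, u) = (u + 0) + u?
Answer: -458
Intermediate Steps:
y = -28 (y = -7 + (2 + 5)*(-3) = -7 + 7*(-3) = -7 - 21 = -28)
s(o, u) = 2*u (s(o, u) = u + u = 2*u)
N(W) = -1 + 2*W² (N(W) = (W² + W²) - 1 = 2*W² - 1 = -1 + 2*W²)
p(V, a) = -56 (p(V, a) = 2*(-28) = -56)
-10 + 8*p(N(1), 2) = -10 + 8*(-56) = -10 - 448 = -458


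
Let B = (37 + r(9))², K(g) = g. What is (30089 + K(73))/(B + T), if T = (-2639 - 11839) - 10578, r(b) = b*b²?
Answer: 15081/280850 ≈ 0.053698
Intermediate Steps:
r(b) = b³
T = -25056 (T = -14478 - 10578 = -25056)
B = 586756 (B = (37 + 9³)² = (37 + 729)² = 766² = 586756)
(30089 + K(73))/(B + T) = (30089 + 73)/(586756 - 25056) = 30162/561700 = 30162*(1/561700) = 15081/280850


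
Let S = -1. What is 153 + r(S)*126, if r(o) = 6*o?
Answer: -603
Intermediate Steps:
153 + r(S)*126 = 153 + (6*(-1))*126 = 153 - 6*126 = 153 - 756 = -603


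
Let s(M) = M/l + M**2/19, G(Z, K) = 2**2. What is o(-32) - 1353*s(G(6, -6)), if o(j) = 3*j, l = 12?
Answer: -32041/19 ≈ -1686.4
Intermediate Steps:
G(Z, K) = 4
s(M) = M/12 + M**2/19
o(-32) - 1353*s(G(6, -6)) = 3*(-32) - 451*4*(19 + 12*4)/76 = -96 - 451*4*(19 + 48)/76 = -96 - 451*4*67/76 = -96 - 1353*67/57 = -96 - 30217/19 = -32041/19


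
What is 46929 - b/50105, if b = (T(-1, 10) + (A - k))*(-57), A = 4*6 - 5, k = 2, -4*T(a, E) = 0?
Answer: 2351378514/50105 ≈ 46929.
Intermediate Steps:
T(a, E) = 0 (T(a, E) = -¼*0 = 0)
A = 19 (A = 24 - 5 = 19)
b = -969 (b = (0 + (19 - 1*2))*(-57) = (0 + (19 - 2))*(-57) = (0 + 17)*(-57) = 17*(-57) = -969)
46929 - b/50105 = 46929 - (-969)/50105 = 46929 - 1*(-969/50105) = 46929 + 969/50105 = 2351378514/50105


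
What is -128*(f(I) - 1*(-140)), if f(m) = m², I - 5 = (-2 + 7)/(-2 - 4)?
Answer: -181280/9 ≈ -20142.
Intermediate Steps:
I = 25/6 (I = 5 + (-2 + 7)/(-2 - 4) = 5 + 5/(-6) = 5 + 5*(-⅙) = 5 - ⅚ = 25/6 ≈ 4.1667)
-128*(f(I) - 1*(-140)) = -128*((25/6)² - 1*(-140)) = -128*(625/36 + 140) = -128*5665/36 = -181280/9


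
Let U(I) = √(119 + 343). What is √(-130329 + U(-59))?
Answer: √(-130329 + √462) ≈ 360.98*I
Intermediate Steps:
U(I) = √462
√(-130329 + U(-59)) = √(-130329 + √462)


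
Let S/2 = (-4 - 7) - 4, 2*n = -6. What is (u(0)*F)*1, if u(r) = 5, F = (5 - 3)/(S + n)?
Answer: -10/33 ≈ -0.30303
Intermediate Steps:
n = -3 (n = (½)*(-6) = -3)
S = -30 (S = 2*((-4 - 7) - 4) = 2*(-11 - 4) = 2*(-15) = -30)
F = -2/33 (F = (5 - 3)/(-30 - 3) = 2/(-33) = 2*(-1/33) = -2/33 ≈ -0.060606)
(u(0)*F)*1 = (5*(-2/33))*1 = -10/33*1 = -10/33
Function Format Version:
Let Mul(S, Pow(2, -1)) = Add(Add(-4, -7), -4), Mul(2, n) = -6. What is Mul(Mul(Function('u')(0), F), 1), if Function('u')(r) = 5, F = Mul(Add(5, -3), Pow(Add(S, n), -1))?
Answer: Rational(-10, 33) ≈ -0.30303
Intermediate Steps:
n = -3 (n = Mul(Rational(1, 2), -6) = -3)
S = -30 (S = Mul(2, Add(Add(-4, -7), -4)) = Mul(2, Add(-11, -4)) = Mul(2, -15) = -30)
F = Rational(-2, 33) (F = Mul(Add(5, -3), Pow(Add(-30, -3), -1)) = Mul(2, Pow(-33, -1)) = Mul(2, Rational(-1, 33)) = Rational(-2, 33) ≈ -0.060606)
Mul(Mul(Function('u')(0), F), 1) = Mul(Mul(5, Rational(-2, 33)), 1) = Mul(Rational(-10, 33), 1) = Rational(-10, 33)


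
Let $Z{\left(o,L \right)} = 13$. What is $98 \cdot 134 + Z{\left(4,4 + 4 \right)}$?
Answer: $13145$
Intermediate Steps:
$98 \cdot 134 + Z{\left(4,4 + 4 \right)} = 98 \cdot 134 + 13 = 13132 + 13 = 13145$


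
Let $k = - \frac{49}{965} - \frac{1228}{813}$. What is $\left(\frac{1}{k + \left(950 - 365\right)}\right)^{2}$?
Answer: $\frac{615510857025}{209520385461025024} \approx 2.9377 \cdot 10^{-6}$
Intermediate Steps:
$k = - \frac{1224857}{784545}$ ($k = \left(-49\right) \frac{1}{965} - \frac{1228}{813} = - \frac{49}{965} - \frac{1228}{813} = - \frac{1224857}{784545} \approx -1.5612$)
$\left(\frac{1}{k + \left(950 - 365\right)}\right)^{2} = \left(\frac{1}{- \frac{1224857}{784545} + \left(950 - 365\right)}\right)^{2} = \left(\frac{1}{- \frac{1224857}{784545} + 585}\right)^{2} = \left(\frac{1}{\frac{457733968}{784545}}\right)^{2} = \left(\frac{784545}{457733968}\right)^{2} = \frac{615510857025}{209520385461025024}$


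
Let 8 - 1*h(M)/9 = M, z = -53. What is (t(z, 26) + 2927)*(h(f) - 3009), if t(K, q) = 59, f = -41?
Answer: -7668048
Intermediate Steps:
h(M) = 72 - 9*M
(t(z, 26) + 2927)*(h(f) - 3009) = (59 + 2927)*((72 - 9*(-41)) - 3009) = 2986*((72 + 369) - 3009) = 2986*(441 - 3009) = 2986*(-2568) = -7668048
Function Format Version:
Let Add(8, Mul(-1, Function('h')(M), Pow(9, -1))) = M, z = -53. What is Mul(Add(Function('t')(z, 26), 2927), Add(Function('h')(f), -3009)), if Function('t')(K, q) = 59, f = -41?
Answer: -7668048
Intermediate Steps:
Function('h')(M) = Add(72, Mul(-9, M))
Mul(Add(Function('t')(z, 26), 2927), Add(Function('h')(f), -3009)) = Mul(Add(59, 2927), Add(Add(72, Mul(-9, -41)), -3009)) = Mul(2986, Add(Add(72, 369), -3009)) = Mul(2986, Add(441, -3009)) = Mul(2986, -2568) = -7668048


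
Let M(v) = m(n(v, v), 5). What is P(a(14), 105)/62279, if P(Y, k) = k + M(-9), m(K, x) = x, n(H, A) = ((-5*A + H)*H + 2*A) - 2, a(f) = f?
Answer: 110/62279 ≈ 0.0017662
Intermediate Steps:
n(H, A) = -2 + 2*A + H*(H - 5*A) (n(H, A) = ((H - 5*A)*H + 2*A) - 2 = (H*(H - 5*A) + 2*A) - 2 = (2*A + H*(H - 5*A)) - 2 = -2 + 2*A + H*(H - 5*A))
M(v) = 5
P(Y, k) = 5 + k (P(Y, k) = k + 5 = 5 + k)
P(a(14), 105)/62279 = (5 + 105)/62279 = 110*(1/62279) = 110/62279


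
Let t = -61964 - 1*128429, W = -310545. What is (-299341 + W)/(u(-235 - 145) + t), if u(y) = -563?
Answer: 304943/95478 ≈ 3.1939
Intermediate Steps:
t = -190393 (t = -61964 - 128429 = -190393)
(-299341 + W)/(u(-235 - 145) + t) = (-299341 - 310545)/(-563 - 190393) = -609886/(-190956) = -609886*(-1/190956) = 304943/95478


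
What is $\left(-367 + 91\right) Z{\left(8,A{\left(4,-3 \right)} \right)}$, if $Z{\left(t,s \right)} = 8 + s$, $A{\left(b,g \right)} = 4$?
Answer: $-3312$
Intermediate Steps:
$\left(-367 + 91\right) Z{\left(8,A{\left(4,-3 \right)} \right)} = \left(-367 + 91\right) \left(8 + 4\right) = \left(-276\right) 12 = -3312$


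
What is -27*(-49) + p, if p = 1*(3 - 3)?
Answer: 1323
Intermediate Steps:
p = 0 (p = 1*0 = 0)
-27*(-49) + p = -27*(-49) + 0 = 1323 + 0 = 1323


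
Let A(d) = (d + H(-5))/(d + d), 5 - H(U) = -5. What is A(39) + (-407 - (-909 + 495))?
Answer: 595/78 ≈ 7.6282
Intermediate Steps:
H(U) = 10 (H(U) = 5 - 1*(-5) = 5 + 5 = 10)
A(d) = (10 + d)/(2*d) (A(d) = (d + 10)/(d + d) = (10 + d)/((2*d)) = (10 + d)*(1/(2*d)) = (10 + d)/(2*d))
A(39) + (-407 - (-909 + 495)) = (½)*(10 + 39)/39 + (-407 - (-909 + 495)) = (½)*(1/39)*49 + (-407 - 1*(-414)) = 49/78 + (-407 + 414) = 49/78 + 7 = 595/78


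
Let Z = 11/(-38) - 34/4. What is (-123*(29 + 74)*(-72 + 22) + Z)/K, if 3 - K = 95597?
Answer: -12035383/1816286 ≈ -6.6264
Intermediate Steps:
K = -95594 (K = 3 - 1*95597 = 3 - 95597 = -95594)
Z = -167/19 (Z = 11*(-1/38) - 34*¼ = -11/38 - 17/2 = -167/19 ≈ -8.7895)
(-123*(29 + 74)*(-72 + 22) + Z)/K = (-123*(29 + 74)*(-72 + 22) - 167/19)/(-95594) = (-12669*(-50) - 167/19)*(-1/95594) = (-123*(-5150) - 167/19)*(-1/95594) = (633450 - 167/19)*(-1/95594) = (12035383/19)*(-1/95594) = -12035383/1816286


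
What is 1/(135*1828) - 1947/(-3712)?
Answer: 120121093/229011840 ≈ 0.52452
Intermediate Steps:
1/(135*1828) - 1947/(-3712) = (1/135)*(1/1828) - 1947*(-1/3712) = 1/246780 + 1947/3712 = 120121093/229011840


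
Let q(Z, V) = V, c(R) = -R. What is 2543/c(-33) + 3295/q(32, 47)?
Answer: 228256/1551 ≈ 147.17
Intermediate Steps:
2543/c(-33) + 3295/q(32, 47) = 2543/((-1*(-33))) + 3295/47 = 2543/33 + 3295*(1/47) = 2543*(1/33) + 3295/47 = 2543/33 + 3295/47 = 228256/1551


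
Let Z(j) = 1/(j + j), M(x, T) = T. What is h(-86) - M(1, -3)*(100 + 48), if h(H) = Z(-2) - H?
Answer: 2119/4 ≈ 529.75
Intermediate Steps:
Z(j) = 1/(2*j)
h(H) = -¼ - H (h(H) = (½)/(-2) - H = (½)*(-½) - H = -¼ - H)
h(-86) - M(1, -3)*(100 + 48) = (-¼ - 1*(-86)) - (-3)*(100 + 48) = (-¼ + 86) - (-3)*148 = 343/4 - 1*(-444) = 343/4 + 444 = 2119/4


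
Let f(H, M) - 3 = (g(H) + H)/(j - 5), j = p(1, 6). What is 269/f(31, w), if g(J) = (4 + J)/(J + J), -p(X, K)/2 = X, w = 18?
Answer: -116746/655 ≈ -178.24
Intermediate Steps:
p(X, K) = -2*X
g(J) = (4 + J)/(2*J) (g(J) = (4 + J)/((2*J)) = (4 + J)*(1/(2*J)) = (4 + J)/(2*J))
j = -2 (j = -2*1 = -2)
f(H, M) = 3 - H/7 - (4 + H)/(14*H) (f(H, M) = 3 + ((4 + H)/(2*H) + H)/(-2 - 5) = 3 + (H + (4 + H)/(2*H))/(-7) = 3 + (H + (4 + H)/(2*H))*(-⅐) = 3 + (-H/7 - (4 + H)/(14*H)) = 3 - H/7 - (4 + H)/(14*H))
269/f(31, w) = 269/(41/14 - 2/7/31 - ⅐*31) = 269/(41/14 - 2/7*1/31 - 31/7) = 269/(41/14 - 2/217 - 31/7) = 269/(-655/434) = 269*(-434/655) = -116746/655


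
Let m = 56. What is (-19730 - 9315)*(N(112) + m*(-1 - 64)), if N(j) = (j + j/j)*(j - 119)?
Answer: 128698395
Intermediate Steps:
N(j) = (1 + j)*(-119 + j) (N(j) = (j + 1)*(-119 + j) = (1 + j)*(-119 + j))
(-19730 - 9315)*(N(112) + m*(-1 - 64)) = (-19730 - 9315)*((-119 + 112**2 - 118*112) + 56*(-1 - 64)) = -29045*((-119 + 12544 - 13216) + 56*(-65)) = -29045*(-791 - 3640) = -29045*(-4431) = 128698395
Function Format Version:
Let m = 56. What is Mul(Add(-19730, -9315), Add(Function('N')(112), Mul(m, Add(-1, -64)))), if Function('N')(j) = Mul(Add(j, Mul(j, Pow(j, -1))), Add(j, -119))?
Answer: 128698395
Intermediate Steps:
Function('N')(j) = Mul(Add(1, j), Add(-119, j)) (Function('N')(j) = Mul(Add(j, 1), Add(-119, j)) = Mul(Add(1, j), Add(-119, j)))
Mul(Add(-19730, -9315), Add(Function('N')(112), Mul(m, Add(-1, -64)))) = Mul(Add(-19730, -9315), Add(Add(-119, Pow(112, 2), Mul(-118, 112)), Mul(56, Add(-1, -64)))) = Mul(-29045, Add(Add(-119, 12544, -13216), Mul(56, -65))) = Mul(-29045, Add(-791, -3640)) = Mul(-29045, -4431) = 128698395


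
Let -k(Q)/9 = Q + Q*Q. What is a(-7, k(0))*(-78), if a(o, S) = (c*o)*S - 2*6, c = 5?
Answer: 936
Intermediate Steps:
k(Q) = -9*Q - 9*Q**2 (k(Q) = -9*(Q + Q*Q) = -9*(Q + Q**2) = -9*Q - 9*Q**2)
a(o, S) = -12 + 5*S*o (a(o, S) = (5*o)*S - 2*6 = 5*S*o - 12 = -12 + 5*S*o)
a(-7, k(0))*(-78) = (-12 + 5*(-9*0*(1 + 0))*(-7))*(-78) = (-12 + 5*(-9*0*1)*(-7))*(-78) = (-12 + 5*0*(-7))*(-78) = (-12 + 0)*(-78) = -12*(-78) = 936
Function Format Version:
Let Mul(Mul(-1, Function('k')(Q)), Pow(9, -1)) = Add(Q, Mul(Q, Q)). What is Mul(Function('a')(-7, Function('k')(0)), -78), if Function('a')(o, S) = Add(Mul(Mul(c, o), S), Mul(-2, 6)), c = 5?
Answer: 936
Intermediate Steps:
Function('k')(Q) = Add(Mul(-9, Q), Mul(-9, Pow(Q, 2))) (Function('k')(Q) = Mul(-9, Add(Q, Mul(Q, Q))) = Mul(-9, Add(Q, Pow(Q, 2))) = Add(Mul(-9, Q), Mul(-9, Pow(Q, 2))))
Function('a')(o, S) = Add(-12, Mul(5, S, o)) (Function('a')(o, S) = Add(Mul(Mul(5, o), S), Mul(-2, 6)) = Add(Mul(5, S, o), -12) = Add(-12, Mul(5, S, o)))
Mul(Function('a')(-7, Function('k')(0)), -78) = Mul(Add(-12, Mul(5, Mul(-9, 0, Add(1, 0)), -7)), -78) = Mul(Add(-12, Mul(5, Mul(-9, 0, 1), -7)), -78) = Mul(Add(-12, Mul(5, 0, -7)), -78) = Mul(Add(-12, 0), -78) = Mul(-12, -78) = 936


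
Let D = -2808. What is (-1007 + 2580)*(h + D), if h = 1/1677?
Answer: -569790815/129 ≈ -4.4170e+6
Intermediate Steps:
h = 1/1677 ≈ 0.00059630
(-1007 + 2580)*(h + D) = (-1007 + 2580)*(1/1677 - 2808) = 1573*(-4709015/1677) = -569790815/129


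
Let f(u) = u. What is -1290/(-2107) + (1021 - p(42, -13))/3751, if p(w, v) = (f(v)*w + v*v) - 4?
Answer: 181228/183799 ≈ 0.98601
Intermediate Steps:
p(w, v) = -4 + v² + v*w (p(w, v) = (v*w + v*v) - 4 = (v*w + v²) - 4 = (v² + v*w) - 4 = -4 + v² + v*w)
-1290/(-2107) + (1021 - p(42, -13))/3751 = -1290/(-2107) + (1021 - (-4 + (-13)² - 13*42))/3751 = -1290*(-1/2107) + (1021 - (-4 + 169 - 546))*(1/3751) = 30/49 + (1021 - 1*(-381))*(1/3751) = 30/49 + (1021 + 381)*(1/3751) = 30/49 + 1402*(1/3751) = 30/49 + 1402/3751 = 181228/183799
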